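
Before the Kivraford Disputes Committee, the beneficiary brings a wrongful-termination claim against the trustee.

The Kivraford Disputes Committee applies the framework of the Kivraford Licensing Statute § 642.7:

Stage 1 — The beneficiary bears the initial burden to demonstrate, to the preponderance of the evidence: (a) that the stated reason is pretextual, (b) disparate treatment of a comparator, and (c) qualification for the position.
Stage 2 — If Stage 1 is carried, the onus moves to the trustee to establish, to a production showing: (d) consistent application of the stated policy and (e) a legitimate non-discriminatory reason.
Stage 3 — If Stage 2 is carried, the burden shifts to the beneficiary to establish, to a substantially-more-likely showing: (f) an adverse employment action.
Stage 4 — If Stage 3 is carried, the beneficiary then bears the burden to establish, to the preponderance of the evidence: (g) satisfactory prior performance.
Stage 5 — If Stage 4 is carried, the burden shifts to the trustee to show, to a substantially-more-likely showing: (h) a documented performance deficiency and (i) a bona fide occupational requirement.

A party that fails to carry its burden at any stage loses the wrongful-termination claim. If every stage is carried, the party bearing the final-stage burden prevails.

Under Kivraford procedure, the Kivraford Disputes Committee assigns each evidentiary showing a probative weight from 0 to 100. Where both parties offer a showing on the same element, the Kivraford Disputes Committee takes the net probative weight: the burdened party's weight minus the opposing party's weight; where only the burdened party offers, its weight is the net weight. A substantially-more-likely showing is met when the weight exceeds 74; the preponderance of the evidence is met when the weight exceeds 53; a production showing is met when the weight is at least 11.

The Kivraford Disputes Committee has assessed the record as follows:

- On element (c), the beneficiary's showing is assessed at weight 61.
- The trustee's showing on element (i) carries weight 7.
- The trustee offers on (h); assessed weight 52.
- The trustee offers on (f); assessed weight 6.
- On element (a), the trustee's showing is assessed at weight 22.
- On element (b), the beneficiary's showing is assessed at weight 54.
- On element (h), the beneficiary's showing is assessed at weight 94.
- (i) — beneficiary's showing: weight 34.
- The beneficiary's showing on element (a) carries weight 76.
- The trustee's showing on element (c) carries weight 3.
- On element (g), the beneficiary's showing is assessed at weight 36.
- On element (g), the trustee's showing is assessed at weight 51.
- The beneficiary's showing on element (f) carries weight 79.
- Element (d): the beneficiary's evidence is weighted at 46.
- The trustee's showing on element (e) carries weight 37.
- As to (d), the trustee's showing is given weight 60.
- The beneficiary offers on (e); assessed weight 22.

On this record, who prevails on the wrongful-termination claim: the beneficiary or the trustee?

Stage 1 (beneficiary, the preponderance of the evidence, weight exceeds 53): (a) net 76−22=54 > 53 — meets; (b) 54 > 53 — meets; (c) net 61−3=58 > 53 — meets.
  The beneficiary carries Stage 1; the trustee now bears the burden.
Stage 2 (trustee, a production showing, weight is at least 11): (d) net 60−46=14 ≥ 11 — meets; (e) net 37−22=15 ≥ 11 — meets.
  All elements met. The burden passes to the beneficiary.
Stage 3 (beneficiary, a substantially-more-likely showing, weight exceeds 74): (f) net 79−6=73 ≤ 74 — fails.
  Stage 3 not carried; the beneficiary fails its burden.
So the trustee prevails.

trustee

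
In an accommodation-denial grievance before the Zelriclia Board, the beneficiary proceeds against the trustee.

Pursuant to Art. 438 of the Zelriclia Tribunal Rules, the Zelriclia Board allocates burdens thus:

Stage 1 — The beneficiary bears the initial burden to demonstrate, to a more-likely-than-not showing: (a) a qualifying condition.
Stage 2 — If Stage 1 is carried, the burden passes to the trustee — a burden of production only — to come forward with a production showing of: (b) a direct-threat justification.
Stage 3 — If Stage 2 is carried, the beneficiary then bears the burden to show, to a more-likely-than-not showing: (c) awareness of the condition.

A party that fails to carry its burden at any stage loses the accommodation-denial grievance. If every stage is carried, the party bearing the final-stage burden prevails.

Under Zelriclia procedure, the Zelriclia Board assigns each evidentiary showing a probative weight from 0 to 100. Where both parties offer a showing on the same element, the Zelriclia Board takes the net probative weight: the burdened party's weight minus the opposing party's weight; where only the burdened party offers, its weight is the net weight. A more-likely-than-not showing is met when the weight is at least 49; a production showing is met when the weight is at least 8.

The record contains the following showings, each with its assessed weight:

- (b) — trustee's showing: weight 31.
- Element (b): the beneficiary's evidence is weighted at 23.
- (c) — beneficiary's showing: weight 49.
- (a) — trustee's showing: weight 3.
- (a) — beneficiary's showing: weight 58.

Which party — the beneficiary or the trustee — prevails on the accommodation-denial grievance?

beneficiary

Stage 1 — burden on beneficiary; standard: a more-likely-than-not showing (weight is at least 49).
    (a): 58 − 3 = 55 ≥ 49 [met]
  Stage 1 carried; the burden shifts to the trustee.
Stage 2 — burden on trustee; standard: a production showing (weight is at least 8).
    (b): 31 − 23 = 8 ≥ 8 [met]
  The trustee carries Stage 2; the beneficiary now bears the burden.
Stage 3 — burden on beneficiary; standard: a more-likely-than-not showing (weight is at least 49).
    (c): 49 ≥ 49 [met]
  All elements met at the final stage.
Every stage carried; the beneficiary prevails.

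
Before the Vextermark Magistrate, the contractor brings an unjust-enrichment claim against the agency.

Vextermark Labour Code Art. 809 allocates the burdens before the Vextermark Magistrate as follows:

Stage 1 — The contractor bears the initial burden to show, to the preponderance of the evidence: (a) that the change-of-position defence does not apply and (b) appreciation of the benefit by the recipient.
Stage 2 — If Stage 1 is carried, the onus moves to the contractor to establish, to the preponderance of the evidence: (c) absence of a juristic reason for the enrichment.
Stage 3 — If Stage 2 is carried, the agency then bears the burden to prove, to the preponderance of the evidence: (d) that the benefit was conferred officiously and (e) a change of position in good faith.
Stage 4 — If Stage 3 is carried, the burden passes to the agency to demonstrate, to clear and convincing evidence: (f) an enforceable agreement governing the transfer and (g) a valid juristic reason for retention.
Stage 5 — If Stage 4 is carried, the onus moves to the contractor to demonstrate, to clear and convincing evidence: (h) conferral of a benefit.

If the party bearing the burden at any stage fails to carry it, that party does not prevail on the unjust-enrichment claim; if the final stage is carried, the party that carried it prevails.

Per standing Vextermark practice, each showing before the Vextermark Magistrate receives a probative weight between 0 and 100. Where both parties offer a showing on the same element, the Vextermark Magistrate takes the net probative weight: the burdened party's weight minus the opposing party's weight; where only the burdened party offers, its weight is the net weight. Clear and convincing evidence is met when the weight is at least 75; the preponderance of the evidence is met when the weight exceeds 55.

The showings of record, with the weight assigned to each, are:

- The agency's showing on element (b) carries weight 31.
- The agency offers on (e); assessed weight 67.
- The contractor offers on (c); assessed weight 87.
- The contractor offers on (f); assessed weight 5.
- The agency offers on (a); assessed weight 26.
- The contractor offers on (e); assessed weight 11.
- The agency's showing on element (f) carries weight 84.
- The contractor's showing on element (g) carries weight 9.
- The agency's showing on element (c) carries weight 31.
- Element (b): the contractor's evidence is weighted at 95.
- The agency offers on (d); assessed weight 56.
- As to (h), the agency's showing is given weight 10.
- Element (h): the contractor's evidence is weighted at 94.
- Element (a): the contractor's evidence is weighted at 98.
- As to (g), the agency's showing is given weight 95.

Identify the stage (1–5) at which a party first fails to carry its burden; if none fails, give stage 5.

stage 5

Stage 1 — burden on contractor; standard: the preponderance of the evidence (weight exceeds 55).
    (a): 98 − 26 = 72 > 55 [met]
    (b): 95 − 31 = 64 > 55 [met]
  All elements met. The contractor retains the burden for Stage 2.
Stage 2 — burden on contractor; standard: the preponderance of the evidence (weight exceeds 55).
    (c): 87 − 31 = 56 > 55 [met]
  Stage 2 is satisfied; the onus moves to the agency.
Stage 3 — burden on agency; standard: the preponderance of the evidence (weight exceeds 55).
    (d): 56 > 55 [met]
    (e): 67 − 11 = 56 > 55 [met]
  All elements met. The agency retains the burden for Stage 4.
Stage 4 — burden on agency; standard: clear and convincing evidence (weight is at least 75).
    (f): 84 − 5 = 79 ≥ 75 [met]
    (g): 95 − 9 = 86 ≥ 75 [met]
  All elements met. The burden passes to the contractor.
Stage 5 — burden on contractor; standard: clear and convincing evidence (weight is at least 75).
    (h): 94 − 10 = 84 ≥ 75 [met]
  Stage 5 carried; the final stage is satisfied.
All stages carried — the contractor prevails.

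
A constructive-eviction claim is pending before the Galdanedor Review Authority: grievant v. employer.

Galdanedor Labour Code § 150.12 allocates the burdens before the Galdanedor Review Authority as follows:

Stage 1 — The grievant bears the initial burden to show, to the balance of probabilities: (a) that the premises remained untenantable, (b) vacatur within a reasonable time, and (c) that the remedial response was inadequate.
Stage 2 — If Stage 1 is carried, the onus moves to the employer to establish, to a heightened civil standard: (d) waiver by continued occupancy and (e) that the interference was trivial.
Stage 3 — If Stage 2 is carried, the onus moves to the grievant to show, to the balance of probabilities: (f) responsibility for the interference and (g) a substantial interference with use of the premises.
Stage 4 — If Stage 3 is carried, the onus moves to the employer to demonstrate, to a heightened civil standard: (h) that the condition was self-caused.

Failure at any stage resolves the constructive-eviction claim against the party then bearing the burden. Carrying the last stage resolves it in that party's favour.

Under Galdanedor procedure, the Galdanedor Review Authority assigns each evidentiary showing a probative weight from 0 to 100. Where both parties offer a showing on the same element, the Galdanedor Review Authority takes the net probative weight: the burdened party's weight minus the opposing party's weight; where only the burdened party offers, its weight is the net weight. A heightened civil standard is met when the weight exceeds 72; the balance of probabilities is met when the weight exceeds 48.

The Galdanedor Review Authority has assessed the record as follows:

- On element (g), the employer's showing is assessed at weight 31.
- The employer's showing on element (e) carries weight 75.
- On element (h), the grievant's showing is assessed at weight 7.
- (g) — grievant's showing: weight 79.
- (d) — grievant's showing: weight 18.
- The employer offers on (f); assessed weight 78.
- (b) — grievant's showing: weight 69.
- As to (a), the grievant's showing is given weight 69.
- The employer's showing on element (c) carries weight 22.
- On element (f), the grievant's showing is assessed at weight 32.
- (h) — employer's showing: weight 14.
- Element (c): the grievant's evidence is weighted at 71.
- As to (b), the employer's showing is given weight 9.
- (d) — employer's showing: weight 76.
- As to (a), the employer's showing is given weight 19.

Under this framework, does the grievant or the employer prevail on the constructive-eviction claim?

At Stage 1 the grievant must meet the balance of probabilities (weight exceeds 48): on (a) the weight is 69 less the opposing 19 gives net 50, > 48, so (a) meets the standard; on (b) the weight is 69 less the opposing 9 gives net 60, > 48, so (b) meets the standard; on (c) the weight is 71 less the opposing 22 gives net 49, which does exceed 48, so (c) meets the standard.
  Stage 1 is satisfied; the onus moves to the employer.
At Stage 2 the employer must meet a heightened civil standard (weight exceeds 72): on (d) the weight is 76 less the opposing 18 gives net 58, ≤ 72, so (d) does not meet the standard; on (e) the weight is 75, > 72, so (e) meets the standard.
  Not every element is met, so the employer fails to carry Stage 2.
The grievant prevails.

grievant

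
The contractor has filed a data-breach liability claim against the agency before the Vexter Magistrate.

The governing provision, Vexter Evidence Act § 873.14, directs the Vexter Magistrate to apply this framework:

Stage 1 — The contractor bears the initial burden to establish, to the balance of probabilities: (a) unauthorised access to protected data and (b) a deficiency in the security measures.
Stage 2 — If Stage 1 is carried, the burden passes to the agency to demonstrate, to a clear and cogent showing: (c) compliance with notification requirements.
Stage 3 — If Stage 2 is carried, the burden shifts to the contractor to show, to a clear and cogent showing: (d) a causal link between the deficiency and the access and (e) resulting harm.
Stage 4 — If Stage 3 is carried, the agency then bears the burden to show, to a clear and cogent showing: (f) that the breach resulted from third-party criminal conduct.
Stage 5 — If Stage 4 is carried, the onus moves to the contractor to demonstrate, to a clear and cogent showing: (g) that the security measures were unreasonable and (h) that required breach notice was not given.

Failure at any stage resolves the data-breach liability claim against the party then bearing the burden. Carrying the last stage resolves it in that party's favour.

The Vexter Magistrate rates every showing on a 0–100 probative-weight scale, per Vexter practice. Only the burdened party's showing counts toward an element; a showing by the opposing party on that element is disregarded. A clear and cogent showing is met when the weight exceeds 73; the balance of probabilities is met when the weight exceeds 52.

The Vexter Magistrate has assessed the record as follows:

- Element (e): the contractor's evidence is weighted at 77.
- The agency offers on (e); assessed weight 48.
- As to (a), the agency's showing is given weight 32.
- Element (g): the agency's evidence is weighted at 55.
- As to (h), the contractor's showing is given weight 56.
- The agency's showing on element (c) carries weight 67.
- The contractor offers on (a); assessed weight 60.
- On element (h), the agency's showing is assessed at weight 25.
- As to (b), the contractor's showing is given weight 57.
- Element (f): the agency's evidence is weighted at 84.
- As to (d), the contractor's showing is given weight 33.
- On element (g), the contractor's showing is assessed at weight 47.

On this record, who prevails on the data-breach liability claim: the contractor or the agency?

contractor

Stage 1 — burden on contractor; standard: the balance of probabilities (weight exceeds 52).
    (a): 60 (agency's 32 disregarded) > 52 [met]
    (b): 57 > 52 [met]
  The contractor carries Stage 1; the agency now bears the burden.
Stage 2 — burden on agency; standard: a clear and cogent showing (weight exceeds 73).
    (c): 67 ≤ 73 [not met]
  The agency does not carry Stage 2.
So the contractor prevails.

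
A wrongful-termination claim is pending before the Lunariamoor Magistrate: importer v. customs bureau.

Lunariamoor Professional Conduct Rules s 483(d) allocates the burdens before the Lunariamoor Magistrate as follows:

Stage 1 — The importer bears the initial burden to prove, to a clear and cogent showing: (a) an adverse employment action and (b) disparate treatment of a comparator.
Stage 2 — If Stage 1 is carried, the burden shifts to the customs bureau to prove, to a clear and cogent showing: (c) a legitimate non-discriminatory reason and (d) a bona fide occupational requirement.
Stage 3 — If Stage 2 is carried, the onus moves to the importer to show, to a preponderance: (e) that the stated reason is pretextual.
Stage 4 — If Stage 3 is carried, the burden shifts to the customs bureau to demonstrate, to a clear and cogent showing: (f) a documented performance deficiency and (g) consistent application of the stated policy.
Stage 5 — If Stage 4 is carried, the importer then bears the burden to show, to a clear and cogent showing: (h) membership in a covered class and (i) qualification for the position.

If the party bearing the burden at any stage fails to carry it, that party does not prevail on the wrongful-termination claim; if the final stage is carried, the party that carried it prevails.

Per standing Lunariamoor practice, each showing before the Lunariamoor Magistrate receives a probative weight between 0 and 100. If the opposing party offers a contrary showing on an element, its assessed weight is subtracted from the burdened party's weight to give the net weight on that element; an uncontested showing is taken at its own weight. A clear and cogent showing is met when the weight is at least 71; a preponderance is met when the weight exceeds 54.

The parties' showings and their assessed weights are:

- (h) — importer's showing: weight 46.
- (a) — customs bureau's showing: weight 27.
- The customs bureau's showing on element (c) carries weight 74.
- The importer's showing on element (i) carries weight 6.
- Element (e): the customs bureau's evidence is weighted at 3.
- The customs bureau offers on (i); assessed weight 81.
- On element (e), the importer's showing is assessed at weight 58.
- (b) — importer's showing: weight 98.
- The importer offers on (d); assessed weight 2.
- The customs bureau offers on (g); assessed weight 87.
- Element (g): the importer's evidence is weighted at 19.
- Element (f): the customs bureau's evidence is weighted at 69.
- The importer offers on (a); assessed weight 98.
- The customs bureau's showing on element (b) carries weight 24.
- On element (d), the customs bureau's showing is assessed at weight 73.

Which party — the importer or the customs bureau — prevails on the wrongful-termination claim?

At Stage 1 the importer must meet a clear and cogent showing (weight is at least 71): on (a) the weight is 98 less the opposing 27 gives net 71, ≥ 71, so (a) meets the standard; on (b) the weight is 98 less the opposing 24 gives net 74, ≥ 71, so (b) meets the standard.
  Stage 1 carried; the burden shifts to the customs bureau.
At Stage 2 the customs bureau must meet a clear and cogent showing (weight is at least 71): on (c) the weight is 74, ≥ 71, so (c) meets the standard; on (d) the weight is 73 less the opposing 2 gives net 71, ≥ 71, so (d) meets the standard.
  The customs bureau carries Stage 2; the importer now bears the burden.
At Stage 3 the importer must meet a preponderance (weight exceeds 54): on (e) the weight is 58 less the opposing 3 gives net 55, which does exceed 54, so (e) meets the standard.
  Stage 3 carried; the burden shifts to the customs bureau.
At Stage 4 the customs bureau must meet a clear and cogent showing (weight is at least 71): on (f) the weight is 69, < 71, so (f) does not meet the standard; on (g) the weight is 87 less the opposing 19 gives net 68, < 71, so (g) does not meet the standard.
  The customs bureau does not carry Stage 4.
The analysis ends at Stage 4; the importer prevails.

importer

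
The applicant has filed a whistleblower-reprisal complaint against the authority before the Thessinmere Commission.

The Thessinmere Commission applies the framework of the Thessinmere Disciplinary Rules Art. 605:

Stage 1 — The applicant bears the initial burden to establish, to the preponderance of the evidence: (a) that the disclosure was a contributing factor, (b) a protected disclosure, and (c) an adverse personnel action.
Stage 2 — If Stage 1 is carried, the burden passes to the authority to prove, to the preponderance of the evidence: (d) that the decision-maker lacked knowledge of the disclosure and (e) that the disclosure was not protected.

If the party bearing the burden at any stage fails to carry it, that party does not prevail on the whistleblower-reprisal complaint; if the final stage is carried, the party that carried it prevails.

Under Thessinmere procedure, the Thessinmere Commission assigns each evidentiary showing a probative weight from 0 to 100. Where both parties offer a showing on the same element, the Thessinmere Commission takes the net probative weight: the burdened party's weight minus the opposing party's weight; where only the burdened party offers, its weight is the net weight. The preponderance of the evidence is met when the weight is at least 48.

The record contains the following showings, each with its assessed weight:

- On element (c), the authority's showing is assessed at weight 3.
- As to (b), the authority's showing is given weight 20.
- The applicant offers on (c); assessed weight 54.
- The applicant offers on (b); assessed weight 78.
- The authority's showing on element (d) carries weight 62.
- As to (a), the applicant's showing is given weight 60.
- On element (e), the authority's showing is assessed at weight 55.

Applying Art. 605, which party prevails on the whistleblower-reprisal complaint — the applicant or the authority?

Stage 1 (applicant, the preponderance of the evidence, weight is at least 48): (a) 60 ≥ 48 — meets; (b) net 78−20=58 ≥ 48 — meets; (c) net 54−3=51 ≥ 48 — meets.
  Stage 1 carried; the burden shifts to the authority.
Stage 2 (authority, the preponderance of the evidence, weight is at least 48): (d) 62 ≥ 48 — meets; (e) 55 ≥ 48 — meets.
  All elements met at the final stage.
With every stage satisfied, the authority prevails.

authority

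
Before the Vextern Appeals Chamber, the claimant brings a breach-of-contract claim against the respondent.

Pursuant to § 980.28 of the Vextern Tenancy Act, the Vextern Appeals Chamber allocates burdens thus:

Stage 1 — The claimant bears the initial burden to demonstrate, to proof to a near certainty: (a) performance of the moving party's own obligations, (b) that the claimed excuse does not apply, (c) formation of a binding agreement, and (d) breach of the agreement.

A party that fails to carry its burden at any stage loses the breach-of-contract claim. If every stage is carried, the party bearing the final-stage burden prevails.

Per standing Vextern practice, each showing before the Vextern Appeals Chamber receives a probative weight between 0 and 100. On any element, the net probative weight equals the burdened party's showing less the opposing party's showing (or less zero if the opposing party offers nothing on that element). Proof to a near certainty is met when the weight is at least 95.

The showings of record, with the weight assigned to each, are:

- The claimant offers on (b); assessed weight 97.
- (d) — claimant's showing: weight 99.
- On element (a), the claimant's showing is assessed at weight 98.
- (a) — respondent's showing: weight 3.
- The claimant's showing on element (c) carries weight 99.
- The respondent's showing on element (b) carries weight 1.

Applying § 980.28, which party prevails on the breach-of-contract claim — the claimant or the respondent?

At Stage 1 the claimant must meet proof to a near certainty (weight is at least 95): on (a) the weight is 98 less the opposing 3 gives net 95, which does reach 95, so (a) meets the standard; on (b) the weight is 97 less the opposing 1 gives net 96, ≥ 95, so (b) meets the standard; on (c) the weight is 99, which does reach 95, so (c) meets the standard; on (d) the weight is 99, ≥ 95, so (d) meets the standard.
  Stage 1 carried; the final stage is satisfied.
Every stage carried; the claimant prevails.

claimant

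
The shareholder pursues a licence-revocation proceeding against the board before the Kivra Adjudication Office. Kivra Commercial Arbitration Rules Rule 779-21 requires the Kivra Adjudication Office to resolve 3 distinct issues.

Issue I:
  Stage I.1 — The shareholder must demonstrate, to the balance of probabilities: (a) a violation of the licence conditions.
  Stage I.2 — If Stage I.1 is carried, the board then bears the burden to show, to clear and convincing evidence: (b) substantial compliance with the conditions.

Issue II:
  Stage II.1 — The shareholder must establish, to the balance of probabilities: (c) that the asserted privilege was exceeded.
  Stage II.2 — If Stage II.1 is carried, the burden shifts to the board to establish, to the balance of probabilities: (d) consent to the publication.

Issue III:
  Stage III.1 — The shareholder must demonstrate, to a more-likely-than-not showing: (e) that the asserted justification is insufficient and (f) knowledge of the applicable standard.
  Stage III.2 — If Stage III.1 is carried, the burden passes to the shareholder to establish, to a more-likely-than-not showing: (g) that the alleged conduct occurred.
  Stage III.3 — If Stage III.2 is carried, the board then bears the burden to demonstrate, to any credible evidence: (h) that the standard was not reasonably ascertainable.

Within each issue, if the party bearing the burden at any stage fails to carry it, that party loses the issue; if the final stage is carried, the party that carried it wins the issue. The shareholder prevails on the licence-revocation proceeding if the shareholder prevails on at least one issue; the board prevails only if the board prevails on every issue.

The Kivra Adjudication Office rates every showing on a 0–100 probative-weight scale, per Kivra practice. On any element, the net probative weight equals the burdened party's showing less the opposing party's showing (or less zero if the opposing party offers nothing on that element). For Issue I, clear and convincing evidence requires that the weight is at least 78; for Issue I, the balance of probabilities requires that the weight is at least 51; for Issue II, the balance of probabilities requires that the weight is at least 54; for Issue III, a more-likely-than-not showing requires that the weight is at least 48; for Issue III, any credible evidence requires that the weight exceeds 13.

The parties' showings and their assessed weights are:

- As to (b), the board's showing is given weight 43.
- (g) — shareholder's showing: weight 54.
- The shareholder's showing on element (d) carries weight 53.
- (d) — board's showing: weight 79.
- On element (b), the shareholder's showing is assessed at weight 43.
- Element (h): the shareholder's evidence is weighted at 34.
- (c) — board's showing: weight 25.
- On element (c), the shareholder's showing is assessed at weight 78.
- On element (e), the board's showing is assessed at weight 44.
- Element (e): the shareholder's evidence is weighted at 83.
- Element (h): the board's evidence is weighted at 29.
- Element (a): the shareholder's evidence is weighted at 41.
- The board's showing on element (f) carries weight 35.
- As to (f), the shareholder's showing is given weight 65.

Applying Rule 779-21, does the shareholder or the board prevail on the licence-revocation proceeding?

board

— Issue I —
Stage I.1 (shareholder, the balance of probabilities, weight is at least 51): (a) 41 < 51 — fails.
  Not every element is met, so the shareholder fails to carry Stage I.1.
The board prevails on this issue.
— Issue II —
Stage II.1 — burden on shareholder; standard: the balance of probabilities (weight is at least 54).
    (c): 78 − 25 = 53 < 54 [not met]
  The shareholder does not carry Stage II.1.
The analysis ends at Stage II.1; the board prevails on this issue.
— Issue III —
At Stage III.1 the shareholder must meet a more-likely-than-not showing (weight is at least 48): on (e) the weight is 83 less the opposing 44 gives net 39, < 48, so (e) does not meet the standard; on (f) the weight is 65 less the opposing 35 gives net 30, which does not reach 48, so (f) does not meet the standard.
  Not every element is met, so the shareholder fails to carry Stage III.1.
The analysis ends at Stage III.1; the board prevails on this issue.
Per-issue: Issue I → board; Issue II → board; Issue III → board. The shareholder must prevail on at least one issue; overall, the board prevails.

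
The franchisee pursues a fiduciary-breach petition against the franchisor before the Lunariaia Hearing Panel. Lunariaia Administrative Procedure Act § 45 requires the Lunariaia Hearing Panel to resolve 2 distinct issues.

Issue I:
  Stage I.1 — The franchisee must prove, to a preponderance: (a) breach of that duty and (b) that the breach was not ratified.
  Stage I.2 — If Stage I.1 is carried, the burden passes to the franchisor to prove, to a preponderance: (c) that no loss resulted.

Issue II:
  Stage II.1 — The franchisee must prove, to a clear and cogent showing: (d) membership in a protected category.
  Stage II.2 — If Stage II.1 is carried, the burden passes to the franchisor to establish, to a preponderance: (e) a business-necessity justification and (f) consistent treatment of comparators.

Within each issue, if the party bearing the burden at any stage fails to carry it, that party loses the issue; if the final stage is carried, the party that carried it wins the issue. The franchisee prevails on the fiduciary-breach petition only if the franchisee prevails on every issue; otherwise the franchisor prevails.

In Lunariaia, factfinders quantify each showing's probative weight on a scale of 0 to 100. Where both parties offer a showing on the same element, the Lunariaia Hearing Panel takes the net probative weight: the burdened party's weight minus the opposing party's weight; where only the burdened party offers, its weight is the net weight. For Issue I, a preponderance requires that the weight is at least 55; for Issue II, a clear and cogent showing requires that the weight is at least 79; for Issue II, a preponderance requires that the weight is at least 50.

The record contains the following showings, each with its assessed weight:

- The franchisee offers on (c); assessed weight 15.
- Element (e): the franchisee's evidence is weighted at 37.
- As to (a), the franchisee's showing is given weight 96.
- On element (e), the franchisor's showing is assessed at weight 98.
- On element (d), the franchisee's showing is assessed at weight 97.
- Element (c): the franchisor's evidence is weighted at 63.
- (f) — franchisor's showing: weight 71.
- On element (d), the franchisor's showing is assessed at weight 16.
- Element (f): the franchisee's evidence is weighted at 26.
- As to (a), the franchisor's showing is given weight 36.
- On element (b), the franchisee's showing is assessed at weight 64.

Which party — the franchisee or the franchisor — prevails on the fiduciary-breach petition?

franchisee

— Issue I —
Stage I.1 — burden on franchisee; standard: a preponderance (weight is at least 55).
    (a): 96 − 36 = 60 ≥ 55 [met]
    (b): 64 ≥ 55 [met]
  Stage I.1 carried; the burden shifts to the franchisor.
Stage I.2 — burden on franchisor; standard: a preponderance (weight is at least 55).
    (c): 63 − 15 = 48 < 55 [not met]
  Not every element is met, so the franchisor fails to carry Stage I.2.
The franchisee prevails on this issue.
— Issue II —
Stage II.1 (franchisee, a clear and cogent showing, weight is at least 79): (d) net 97−16=81 ≥ 79 — meets.
  All elements met. The burden passes to the franchisor.
Stage II.2 (franchisor, a preponderance, weight is at least 50): (e) net 98−37=61 ≥ 50 — meets; (f) net 71−26=45 < 50 — fails.
  The franchisor does not carry Stage II.2.
So the franchisee prevails on this issue.
Per-issue: Issue I → franchisee; Issue II → franchisee. The franchisee must prevail on every issue; overall, the franchisee prevails.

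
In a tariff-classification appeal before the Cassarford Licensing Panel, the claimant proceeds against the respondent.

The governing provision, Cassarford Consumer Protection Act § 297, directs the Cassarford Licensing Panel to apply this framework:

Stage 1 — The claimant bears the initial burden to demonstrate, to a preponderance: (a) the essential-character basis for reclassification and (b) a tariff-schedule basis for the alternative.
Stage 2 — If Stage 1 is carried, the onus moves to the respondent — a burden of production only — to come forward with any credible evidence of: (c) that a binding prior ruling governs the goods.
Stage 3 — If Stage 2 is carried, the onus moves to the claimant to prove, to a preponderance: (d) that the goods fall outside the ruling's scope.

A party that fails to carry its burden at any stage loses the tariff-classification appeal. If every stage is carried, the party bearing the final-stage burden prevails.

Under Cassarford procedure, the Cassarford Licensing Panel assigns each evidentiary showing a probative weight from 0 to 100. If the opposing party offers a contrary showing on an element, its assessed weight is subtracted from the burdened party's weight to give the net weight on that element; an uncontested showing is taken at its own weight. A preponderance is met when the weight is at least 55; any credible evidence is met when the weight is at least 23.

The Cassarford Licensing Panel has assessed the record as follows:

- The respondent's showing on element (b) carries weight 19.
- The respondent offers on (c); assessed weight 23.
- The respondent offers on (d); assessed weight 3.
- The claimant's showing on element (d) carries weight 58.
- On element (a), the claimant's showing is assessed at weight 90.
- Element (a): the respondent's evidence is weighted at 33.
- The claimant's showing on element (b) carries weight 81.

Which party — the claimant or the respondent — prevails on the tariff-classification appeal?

claimant

Stage 1 — burden on claimant; standard: a preponderance (weight is at least 55).
    (a): 90 − 33 = 57 ≥ 55 [met]
    (b): 81 − 19 = 62 ≥ 55 [met]
  Stage 1 is satisfied; the onus moves to the respondent.
Stage 2 — burden on respondent; standard: any credible evidence (weight is at least 23).
    (c): 23 ≥ 23 [met]
  Stage 2 is satisfied; the onus moves to the claimant.
Stage 3 — burden on claimant; standard: a preponderance (weight is at least 55).
    (d): 58 − 3 = 55 ≥ 55 [met]
  Stage 3 carried; the final stage is satisfied.
With every stage satisfied, the claimant prevails.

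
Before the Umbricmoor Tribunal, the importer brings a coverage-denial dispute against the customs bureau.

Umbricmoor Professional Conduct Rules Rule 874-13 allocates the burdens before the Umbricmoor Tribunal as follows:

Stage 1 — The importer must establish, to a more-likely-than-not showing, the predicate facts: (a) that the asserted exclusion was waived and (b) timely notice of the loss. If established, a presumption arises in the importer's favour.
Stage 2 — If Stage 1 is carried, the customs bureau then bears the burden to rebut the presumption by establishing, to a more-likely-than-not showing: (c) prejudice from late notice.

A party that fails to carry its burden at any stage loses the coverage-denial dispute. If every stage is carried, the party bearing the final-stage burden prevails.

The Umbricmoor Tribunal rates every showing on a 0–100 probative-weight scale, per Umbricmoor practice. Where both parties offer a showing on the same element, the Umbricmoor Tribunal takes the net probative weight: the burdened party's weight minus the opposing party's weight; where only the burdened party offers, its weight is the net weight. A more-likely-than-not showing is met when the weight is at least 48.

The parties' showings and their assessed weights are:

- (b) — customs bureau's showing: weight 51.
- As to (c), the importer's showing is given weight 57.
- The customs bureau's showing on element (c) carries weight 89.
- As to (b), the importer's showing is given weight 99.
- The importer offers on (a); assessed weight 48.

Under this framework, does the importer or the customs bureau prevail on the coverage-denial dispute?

Stage 1 (importer, a more-likely-than-not showing, weight is at least 48): (a) 48 ≥ 48 — meets; (b) net 99−51=48 ≥ 48 — meets.
  The importer carries Stage 1; the customs bureau now bears the burden.
Stage 2 (customs bureau, a more-likely-than-not showing, weight is at least 48): (c) net 89−57=32 < 48 — fails.
  Not every element is met, so the customs bureau fails to carry Stage 2.
The analysis ends at Stage 2; the importer prevails.

importer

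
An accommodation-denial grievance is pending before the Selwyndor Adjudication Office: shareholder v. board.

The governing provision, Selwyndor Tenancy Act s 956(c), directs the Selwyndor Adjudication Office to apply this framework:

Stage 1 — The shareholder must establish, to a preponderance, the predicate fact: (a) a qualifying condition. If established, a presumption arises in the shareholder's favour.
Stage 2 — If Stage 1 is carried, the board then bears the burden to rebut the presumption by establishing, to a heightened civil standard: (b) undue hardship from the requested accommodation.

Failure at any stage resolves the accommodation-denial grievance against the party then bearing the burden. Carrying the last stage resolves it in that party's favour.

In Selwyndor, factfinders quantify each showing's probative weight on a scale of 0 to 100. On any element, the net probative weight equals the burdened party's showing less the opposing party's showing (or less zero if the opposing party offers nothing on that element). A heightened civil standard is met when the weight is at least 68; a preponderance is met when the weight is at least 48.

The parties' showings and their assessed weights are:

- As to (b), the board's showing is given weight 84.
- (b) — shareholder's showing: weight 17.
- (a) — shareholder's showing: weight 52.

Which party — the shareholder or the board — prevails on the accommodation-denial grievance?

shareholder

At Stage 1 the shareholder must meet a preponderance (weight is at least 48): on (a) the weight is 52, ≥ 48, so (a) meets the standard.
  Stage 1 carried; the burden shifts to the board.
At Stage 2 the board must meet a heightened civil standard (weight is at least 68): on (b) the weight is 84 less the opposing 17 gives net 67, < 68, so (b) does not meet the standard.
  Not every element is met, so the board fails to carry Stage 2.
So the shareholder prevails.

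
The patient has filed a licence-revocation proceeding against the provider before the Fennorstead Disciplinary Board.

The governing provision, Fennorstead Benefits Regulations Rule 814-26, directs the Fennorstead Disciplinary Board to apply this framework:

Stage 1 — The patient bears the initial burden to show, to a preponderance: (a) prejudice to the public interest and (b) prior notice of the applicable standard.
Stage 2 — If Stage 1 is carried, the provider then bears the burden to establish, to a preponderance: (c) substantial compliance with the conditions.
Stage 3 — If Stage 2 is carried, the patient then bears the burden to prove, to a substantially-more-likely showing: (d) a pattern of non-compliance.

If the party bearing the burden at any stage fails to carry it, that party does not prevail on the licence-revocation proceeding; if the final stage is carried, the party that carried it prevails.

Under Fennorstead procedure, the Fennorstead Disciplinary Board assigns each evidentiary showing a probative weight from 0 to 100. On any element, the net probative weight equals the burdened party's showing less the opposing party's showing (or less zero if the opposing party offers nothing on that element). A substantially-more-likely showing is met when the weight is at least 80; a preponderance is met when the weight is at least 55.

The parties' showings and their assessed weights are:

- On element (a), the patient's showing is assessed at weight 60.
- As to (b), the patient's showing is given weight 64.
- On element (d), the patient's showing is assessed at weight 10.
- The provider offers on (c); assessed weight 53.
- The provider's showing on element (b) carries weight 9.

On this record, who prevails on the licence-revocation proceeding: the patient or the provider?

At Stage 1 the patient must meet a preponderance (weight is at least 55): on (a) the weight is 60, which does reach 55, so (a) meets the standard; on (b) the weight is 64 less the opposing 9 gives net 55, which does reach 55, so (b) meets the standard.
  The patient carries Stage 1; the provider now bears the burden.
At Stage 2 the provider must meet a preponderance (weight is at least 55): on (c) the weight is 53, which does not reach 55, so (c) does not meet the standard.
  Stage 2 not carried; the provider fails its burden.
The analysis ends at Stage 2; the patient prevails.

patient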